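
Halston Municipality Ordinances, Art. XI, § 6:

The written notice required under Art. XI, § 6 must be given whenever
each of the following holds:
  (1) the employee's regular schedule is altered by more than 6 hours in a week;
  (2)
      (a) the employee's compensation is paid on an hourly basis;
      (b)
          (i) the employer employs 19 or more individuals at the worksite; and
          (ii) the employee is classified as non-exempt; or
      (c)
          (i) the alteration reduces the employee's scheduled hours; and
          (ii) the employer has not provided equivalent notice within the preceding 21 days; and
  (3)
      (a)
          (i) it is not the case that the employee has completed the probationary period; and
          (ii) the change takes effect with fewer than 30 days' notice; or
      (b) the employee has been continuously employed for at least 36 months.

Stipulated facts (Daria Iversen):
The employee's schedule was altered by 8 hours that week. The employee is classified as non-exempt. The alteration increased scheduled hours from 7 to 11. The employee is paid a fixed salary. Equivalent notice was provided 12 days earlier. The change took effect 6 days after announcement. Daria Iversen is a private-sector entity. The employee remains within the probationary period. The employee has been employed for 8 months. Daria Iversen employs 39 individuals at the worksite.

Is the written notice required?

Yes — required.

(1) schedule shift > 6h — holds.
(a) hourly-paid — fails.
(i) ≥ 19 at site — holds.
(ii) non-exempt — holds.
(b): T AND T → true.
(i) hours reduced — not met.
(ii) no recent notice — not met.
(c): F AND F → false.
So (2) is satisfied (F OR T OR F).
(i) not (past probation) — met.
(ii) < 30 days' notice — met.
So (a) is satisfied (T AND T).
(b) tenure ≥ 36 mo. — not satisfied.
So (3) is satisfied (T OR F).
So Overall is satisfied (T AND T AND T).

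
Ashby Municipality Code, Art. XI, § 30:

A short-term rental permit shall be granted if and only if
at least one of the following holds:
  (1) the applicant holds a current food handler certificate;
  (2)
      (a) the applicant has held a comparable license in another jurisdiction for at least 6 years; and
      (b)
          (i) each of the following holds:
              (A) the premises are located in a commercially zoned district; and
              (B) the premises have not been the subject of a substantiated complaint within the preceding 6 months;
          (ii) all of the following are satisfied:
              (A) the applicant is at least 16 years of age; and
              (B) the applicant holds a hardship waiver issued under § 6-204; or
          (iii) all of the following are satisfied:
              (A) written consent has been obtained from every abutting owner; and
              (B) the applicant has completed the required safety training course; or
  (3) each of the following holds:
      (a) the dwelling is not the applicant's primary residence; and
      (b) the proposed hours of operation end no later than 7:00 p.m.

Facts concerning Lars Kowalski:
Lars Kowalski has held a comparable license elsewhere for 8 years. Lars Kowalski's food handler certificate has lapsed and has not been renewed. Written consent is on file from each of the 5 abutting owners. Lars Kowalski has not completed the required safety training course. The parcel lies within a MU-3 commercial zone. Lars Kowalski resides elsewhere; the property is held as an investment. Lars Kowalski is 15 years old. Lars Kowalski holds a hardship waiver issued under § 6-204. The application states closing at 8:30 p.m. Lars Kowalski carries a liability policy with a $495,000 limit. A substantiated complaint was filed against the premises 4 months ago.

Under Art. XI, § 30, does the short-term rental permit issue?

No — denied.

(1) food handler cert. — not met.
(a) prior license ≥ 6 yr — holds.
(A) commercially zoned — holds.
(B) no complaint in 6 mo. — not met.
(i) = T AND F = false.
(A) age ≥ 16 — fails.
(B) hardship waiver — holds.
(ii) = F AND T = false.
(A) all abutters consent — met.
(B) safety training — not satisfied.
So (iii) is not satisfied (T AND F).
So (b) is not satisfied (F OR F OR F).
(2) = T AND F = false.
(a) not (primary residence) — met.
(b) closes by 7 p.m. — not met.
(3): T AND F → false.
Overall = F OR F OR F = false.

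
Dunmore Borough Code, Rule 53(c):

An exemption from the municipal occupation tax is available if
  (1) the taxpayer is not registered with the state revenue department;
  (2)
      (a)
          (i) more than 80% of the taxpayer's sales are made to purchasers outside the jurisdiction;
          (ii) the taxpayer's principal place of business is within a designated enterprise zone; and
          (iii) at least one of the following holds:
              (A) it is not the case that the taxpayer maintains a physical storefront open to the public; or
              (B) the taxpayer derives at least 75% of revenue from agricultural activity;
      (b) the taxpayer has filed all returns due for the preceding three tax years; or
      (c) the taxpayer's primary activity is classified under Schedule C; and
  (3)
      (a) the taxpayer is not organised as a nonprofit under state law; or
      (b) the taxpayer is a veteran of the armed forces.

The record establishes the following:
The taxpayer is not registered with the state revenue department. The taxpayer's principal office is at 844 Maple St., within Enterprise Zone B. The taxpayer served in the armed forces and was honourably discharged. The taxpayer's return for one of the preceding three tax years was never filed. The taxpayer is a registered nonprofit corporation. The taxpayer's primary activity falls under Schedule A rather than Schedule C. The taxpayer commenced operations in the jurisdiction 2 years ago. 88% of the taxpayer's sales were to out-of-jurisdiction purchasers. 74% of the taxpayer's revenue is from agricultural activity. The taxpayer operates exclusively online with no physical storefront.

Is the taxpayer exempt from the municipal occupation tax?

(1) not (state-registered) — holds.
(i) >80% out-of-jur. sales — met.
(ii) in enterprise zone — met.
(A) not (has storefront) — holds.
(B) ≥75% agricultural — not met.
(iii) = T OR F = true.
(a): T AND T AND T → true.
(b) returns current — not met.
(c) Schedule C activity — not satisfied.
(2) = T OR F OR F = true.
(a) not (nonprofit) — fails.
(b) veteran — met.
(3) = F OR T = true.
Overall = T AND T AND T = true.

Yes — exempt.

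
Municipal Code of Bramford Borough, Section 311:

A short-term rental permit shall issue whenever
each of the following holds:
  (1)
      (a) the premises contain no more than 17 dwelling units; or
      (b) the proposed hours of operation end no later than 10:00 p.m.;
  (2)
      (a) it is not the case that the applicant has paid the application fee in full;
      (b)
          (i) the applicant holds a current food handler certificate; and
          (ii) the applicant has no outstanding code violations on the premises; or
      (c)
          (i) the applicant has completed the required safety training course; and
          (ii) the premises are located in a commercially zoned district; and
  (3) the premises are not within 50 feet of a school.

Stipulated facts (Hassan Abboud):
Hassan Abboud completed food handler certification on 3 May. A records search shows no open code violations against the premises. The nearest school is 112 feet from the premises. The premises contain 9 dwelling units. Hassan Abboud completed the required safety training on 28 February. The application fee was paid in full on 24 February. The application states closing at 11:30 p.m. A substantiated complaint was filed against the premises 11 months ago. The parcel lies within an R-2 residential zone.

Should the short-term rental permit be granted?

Yes — granted.

(a) ≤ 17 units — holds.
(b) closes by 10 p.m. — not met.
So (1) is satisfied (T OR F).
(a) not (fee paid) — fails.
(i) food handler cert. — satisfied.
(ii) no code violations — satisfied.
(b) = T AND T = true.
(i) safety training — met.
(ii) commercially zoned — fails.
(c): T AND F → false.
(2): F OR T OR F → true.
(3) ≥50 ft from school — met.
So Overall is satisfied (T AND T AND T).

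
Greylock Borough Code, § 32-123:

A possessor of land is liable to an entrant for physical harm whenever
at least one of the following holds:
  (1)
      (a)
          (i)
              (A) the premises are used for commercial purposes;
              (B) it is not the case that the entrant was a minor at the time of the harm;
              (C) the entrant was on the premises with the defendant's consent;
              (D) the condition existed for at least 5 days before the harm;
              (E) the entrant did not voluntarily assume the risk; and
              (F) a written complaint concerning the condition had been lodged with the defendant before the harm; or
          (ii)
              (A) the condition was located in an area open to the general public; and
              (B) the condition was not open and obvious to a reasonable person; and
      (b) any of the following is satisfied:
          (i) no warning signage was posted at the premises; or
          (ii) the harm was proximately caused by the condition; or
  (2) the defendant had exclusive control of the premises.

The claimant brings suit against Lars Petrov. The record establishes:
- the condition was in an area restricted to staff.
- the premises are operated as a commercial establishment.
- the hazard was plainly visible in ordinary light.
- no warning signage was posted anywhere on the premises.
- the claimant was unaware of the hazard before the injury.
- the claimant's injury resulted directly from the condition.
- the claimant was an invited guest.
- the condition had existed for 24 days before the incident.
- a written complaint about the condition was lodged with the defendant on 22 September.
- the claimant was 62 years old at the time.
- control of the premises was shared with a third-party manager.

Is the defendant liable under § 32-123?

(A) commercial use — holds.
(B) not (entrant a minor) — met.
(C) consent to enter — satisfied.
(D) condition ≥5 days old — satisfied.
(E) no assumed risk — holds.
(F) complaint lodged — holds.
(i) = T AND T AND T AND T AND T AND T = true.
(A) public area — not satisfied.
(B) not open/obvious — not met.
(ii) = F AND F = false.
(a): T OR F → true.
(i) no signage posted — satisfied.
(ii) proximate cause — satisfied.
(b) = T OR T = true.
(1) = T AND T = true.
(2) exclusive control — fails.
Overall = T OR F = true.

Yes — liable.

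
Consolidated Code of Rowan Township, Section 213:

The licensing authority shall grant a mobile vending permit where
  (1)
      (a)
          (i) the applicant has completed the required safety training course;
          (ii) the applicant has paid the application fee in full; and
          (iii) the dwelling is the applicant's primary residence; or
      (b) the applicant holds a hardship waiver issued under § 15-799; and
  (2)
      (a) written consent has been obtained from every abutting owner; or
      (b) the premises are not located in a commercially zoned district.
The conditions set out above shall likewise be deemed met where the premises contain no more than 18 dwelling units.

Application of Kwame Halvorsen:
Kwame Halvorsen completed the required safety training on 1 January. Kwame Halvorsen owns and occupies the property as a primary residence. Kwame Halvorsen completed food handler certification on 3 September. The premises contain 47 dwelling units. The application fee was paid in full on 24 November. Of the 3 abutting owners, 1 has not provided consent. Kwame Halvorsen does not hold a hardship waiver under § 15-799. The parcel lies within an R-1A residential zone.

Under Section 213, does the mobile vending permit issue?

Yes — granted.

(i) safety training — met.
(ii) fee paid — satisfied.
(iii) primary residence — satisfied.
So (a) is satisfied (T AND T AND T).
(b) hardship waiver — fails.
(1): T OR F → true.
(a) all abutters consent — not met.
(b) not (commercially zoned) — satisfied.
(2) = F OR T = true.
Overall: T AND T → true.
Exception (≤ 18 units) — not satisfied.
Result: main true OR exception false → true.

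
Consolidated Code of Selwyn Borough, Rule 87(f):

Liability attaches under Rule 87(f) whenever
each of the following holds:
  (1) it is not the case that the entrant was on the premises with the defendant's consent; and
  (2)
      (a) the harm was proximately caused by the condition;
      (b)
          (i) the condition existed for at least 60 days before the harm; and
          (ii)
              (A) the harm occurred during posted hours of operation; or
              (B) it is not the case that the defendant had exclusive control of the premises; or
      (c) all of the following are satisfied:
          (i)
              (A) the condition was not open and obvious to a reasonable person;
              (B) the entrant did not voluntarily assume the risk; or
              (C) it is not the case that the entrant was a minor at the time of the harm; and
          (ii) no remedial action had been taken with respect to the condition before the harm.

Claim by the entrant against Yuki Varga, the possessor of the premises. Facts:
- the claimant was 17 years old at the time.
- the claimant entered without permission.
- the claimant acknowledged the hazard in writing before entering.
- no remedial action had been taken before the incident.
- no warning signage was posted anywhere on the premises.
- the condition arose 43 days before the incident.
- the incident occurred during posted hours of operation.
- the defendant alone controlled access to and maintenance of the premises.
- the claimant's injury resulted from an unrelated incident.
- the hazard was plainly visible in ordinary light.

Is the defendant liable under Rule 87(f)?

No — not liable.

(1) not (consent to enter) — met.
(a) proximate cause — not satisfied.
(i) condition ≥60 days old — not met.
(A) during posted hours — met.
(B) not (exclusive control) — fails.
(ii): T OR F → true.
(b) = F AND T = false.
(A) not open/obvious — not met.
(B) no assumed risk — fails.
(C) not (entrant a minor) — not satisfied.
(i): F OR F OR F → false.
(ii) no remedial action — holds.
(c): F AND T → false.
(2): F OR F OR F → false.
Overall = T AND F = false.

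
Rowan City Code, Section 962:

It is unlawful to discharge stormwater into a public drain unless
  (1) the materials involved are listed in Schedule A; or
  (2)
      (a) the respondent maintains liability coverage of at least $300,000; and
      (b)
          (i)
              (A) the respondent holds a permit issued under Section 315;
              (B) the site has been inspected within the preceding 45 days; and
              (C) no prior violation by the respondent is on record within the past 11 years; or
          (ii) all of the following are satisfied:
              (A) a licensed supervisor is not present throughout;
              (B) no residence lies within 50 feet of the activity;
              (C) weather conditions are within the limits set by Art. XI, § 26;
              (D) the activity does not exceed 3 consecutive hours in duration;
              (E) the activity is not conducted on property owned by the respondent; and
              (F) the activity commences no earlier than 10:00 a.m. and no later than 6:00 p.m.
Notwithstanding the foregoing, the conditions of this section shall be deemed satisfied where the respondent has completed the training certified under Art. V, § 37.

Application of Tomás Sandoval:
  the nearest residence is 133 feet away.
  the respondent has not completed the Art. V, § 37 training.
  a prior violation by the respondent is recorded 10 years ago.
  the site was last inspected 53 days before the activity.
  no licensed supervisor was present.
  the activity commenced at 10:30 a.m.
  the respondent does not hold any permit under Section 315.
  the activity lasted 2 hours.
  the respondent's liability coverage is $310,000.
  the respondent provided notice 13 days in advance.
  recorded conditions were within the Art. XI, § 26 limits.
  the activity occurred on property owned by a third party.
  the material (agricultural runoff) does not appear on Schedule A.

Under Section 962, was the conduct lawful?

(1) Schedule A material — not met.
(a) coverage ≥ $300,000 — satisfied.
(A) holds permit — not satisfied.
(B) site inspected — fails.
(C) no prior violation — not satisfied.
(i) = F AND F AND F = false.
(A) not (supervisor present) — met.
(B) no residence in 50 ft — satisfied.
(C) weather ok — holds.
(D) ≤ 3 hrs duration — met.
(E) not (own property) — met.
(F) start within hours — met.
(ii) = T AND T AND T AND T AND T AND T = true.
So (b) is satisfied (F OR T).
(2) = T AND T = true.
Overall = F OR T = true.
Exception (training certified) — not satisfied.
Result: main true OR exception false → true.

Yes — lawful.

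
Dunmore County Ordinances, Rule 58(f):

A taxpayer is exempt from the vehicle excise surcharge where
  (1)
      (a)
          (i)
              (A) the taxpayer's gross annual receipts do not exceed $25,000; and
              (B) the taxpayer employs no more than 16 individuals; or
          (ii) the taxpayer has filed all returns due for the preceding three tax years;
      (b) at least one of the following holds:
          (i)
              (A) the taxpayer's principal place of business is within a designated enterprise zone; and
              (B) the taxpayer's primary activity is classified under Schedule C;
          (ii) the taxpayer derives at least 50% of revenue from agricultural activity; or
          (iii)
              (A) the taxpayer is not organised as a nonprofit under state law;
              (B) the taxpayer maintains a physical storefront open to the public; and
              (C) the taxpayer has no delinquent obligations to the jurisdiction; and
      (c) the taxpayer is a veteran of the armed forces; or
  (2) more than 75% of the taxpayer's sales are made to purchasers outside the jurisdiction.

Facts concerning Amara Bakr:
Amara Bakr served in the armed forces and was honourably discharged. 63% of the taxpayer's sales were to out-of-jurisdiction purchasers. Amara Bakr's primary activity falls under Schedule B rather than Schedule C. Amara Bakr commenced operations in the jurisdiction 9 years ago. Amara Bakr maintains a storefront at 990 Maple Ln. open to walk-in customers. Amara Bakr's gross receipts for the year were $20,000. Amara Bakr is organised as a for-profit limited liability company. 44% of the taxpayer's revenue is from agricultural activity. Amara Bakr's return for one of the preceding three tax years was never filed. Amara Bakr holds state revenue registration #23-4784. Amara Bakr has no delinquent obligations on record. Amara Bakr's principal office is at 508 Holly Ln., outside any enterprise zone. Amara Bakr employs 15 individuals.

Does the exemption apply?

(A) receipts ≤ $25,000 — satisfied.
(B) ≤ 16 employees — satisfied.
(i) = T AND T = true.
(ii) returns current — not met.
(a) = T OR F = true.
(A) in enterprise zone — not met.
(B) Schedule C activity — not satisfied.
(i) = F AND F = false.
(ii) ≥50% agricultural — not satisfied.
(A) not (nonprofit) — holds.
(B) has storefront — met.
(C) no delinquency — met.
(iii): T AND T AND T → true.
(b) = F OR F OR T = true.
(c) veteran — holds.
(1) = T AND T AND T = true.
(2) >75% out-of-jur. sales — not satisfied.
Overall = T OR F = true.

Yes — exempt.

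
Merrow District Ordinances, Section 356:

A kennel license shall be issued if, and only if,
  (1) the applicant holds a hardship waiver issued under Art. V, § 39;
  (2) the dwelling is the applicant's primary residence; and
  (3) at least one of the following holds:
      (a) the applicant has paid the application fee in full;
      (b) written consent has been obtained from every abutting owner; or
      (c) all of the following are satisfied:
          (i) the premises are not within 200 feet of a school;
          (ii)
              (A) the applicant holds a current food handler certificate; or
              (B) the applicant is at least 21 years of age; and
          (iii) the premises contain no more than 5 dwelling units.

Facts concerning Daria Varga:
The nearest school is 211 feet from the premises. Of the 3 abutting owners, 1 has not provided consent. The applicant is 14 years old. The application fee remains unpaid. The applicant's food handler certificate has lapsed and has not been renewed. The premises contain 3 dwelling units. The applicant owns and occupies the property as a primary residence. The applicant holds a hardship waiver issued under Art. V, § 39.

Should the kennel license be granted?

(1) hardship waiver — holds.
(2) primary residence — holds.
(a) fee paid — not satisfied.
(b) all abutters consent — fails.
(i) ≥200 ft from school — met.
(A) food handler cert. — not satisfied.
(B) age ≥ 21 — not met.
(ii): F OR F → false.
(iii) ≤ 5 units — satisfied.
So (c) is not satisfied (T AND F AND T).
So (3) is not satisfied (F OR F OR F).
Overall: T AND T AND F → false.

No — denied.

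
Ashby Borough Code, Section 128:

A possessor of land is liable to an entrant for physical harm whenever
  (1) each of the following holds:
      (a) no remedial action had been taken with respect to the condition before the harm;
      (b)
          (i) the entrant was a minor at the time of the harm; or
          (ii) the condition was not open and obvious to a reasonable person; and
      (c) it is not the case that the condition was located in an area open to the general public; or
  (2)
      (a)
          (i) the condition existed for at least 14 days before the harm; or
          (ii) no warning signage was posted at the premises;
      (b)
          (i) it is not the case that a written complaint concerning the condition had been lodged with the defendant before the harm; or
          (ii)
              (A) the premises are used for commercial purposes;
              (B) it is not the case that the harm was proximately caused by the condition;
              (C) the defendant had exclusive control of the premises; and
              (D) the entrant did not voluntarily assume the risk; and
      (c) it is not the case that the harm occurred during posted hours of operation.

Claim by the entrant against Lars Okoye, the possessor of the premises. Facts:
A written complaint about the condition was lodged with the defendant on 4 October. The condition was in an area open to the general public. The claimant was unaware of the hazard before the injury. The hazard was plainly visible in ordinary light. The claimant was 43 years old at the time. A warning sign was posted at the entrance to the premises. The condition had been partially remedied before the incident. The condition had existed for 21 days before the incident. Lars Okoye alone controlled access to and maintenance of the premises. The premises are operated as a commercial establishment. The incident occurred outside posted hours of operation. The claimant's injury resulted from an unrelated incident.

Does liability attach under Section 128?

Yes — liable.

(a) no remedial action — fails.
(i) entrant a minor — not met.
(ii) not open/obvious — fails.
(b) = F OR F = false.
(c) not (public area) — fails.
(1): F AND F AND F → false.
(i) condition ≥14 days old — satisfied.
(ii) no signage posted — not satisfied.
(a) = T OR F = true.
(i) not (complaint lodged) — not met.
(A) commercial use — holds.
(B) not (proximate cause) — satisfied.
(C) exclusive control — met.
(D) no assumed risk — holds.
(ii) = T AND T AND T AND T = true.
(b): F OR T → true.
(c) not (during posted hours) — holds.
So (2) is satisfied (T AND T AND T).
Overall: F OR T → true.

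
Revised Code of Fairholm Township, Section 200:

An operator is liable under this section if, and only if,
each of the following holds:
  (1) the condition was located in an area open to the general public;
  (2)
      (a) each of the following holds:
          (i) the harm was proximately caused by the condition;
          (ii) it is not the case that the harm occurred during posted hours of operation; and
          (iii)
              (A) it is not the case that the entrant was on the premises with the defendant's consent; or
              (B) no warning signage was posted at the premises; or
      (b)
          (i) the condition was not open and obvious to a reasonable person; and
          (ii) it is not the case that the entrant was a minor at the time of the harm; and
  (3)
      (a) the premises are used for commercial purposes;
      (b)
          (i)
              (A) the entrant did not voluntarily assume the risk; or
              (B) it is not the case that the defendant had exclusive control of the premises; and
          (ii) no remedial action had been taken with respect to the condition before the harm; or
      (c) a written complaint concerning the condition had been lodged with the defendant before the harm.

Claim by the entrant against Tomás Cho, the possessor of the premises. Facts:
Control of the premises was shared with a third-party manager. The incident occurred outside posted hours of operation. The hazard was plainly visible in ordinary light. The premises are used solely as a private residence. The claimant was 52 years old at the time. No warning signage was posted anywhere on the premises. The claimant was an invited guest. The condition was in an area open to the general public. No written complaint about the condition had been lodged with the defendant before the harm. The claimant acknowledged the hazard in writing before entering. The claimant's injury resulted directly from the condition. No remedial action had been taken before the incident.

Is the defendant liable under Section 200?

Yes — liable.

(1) public area — satisfied.
(i) proximate cause — met.
(ii) not (during posted hours) — holds.
(A) not (consent to enter) — not satisfied.
(B) no signage posted — holds.
(iii) = F OR T = true.
So (a) is satisfied (T AND T AND T).
(i) not open/obvious — not satisfied.
(ii) not (entrant a minor) — satisfied.
(b): F AND T → false.
(2): T OR F → true.
(a) commercial use — not satisfied.
(A) no assumed risk — not met.
(B) not (exclusive control) — satisfied.
So (i) is satisfied (F OR T).
(ii) no remedial action — satisfied.
(b) = T AND T = true.
(c) complaint lodged — fails.
So (3) is satisfied (F OR T OR F).
So Overall is satisfied (T AND T AND T).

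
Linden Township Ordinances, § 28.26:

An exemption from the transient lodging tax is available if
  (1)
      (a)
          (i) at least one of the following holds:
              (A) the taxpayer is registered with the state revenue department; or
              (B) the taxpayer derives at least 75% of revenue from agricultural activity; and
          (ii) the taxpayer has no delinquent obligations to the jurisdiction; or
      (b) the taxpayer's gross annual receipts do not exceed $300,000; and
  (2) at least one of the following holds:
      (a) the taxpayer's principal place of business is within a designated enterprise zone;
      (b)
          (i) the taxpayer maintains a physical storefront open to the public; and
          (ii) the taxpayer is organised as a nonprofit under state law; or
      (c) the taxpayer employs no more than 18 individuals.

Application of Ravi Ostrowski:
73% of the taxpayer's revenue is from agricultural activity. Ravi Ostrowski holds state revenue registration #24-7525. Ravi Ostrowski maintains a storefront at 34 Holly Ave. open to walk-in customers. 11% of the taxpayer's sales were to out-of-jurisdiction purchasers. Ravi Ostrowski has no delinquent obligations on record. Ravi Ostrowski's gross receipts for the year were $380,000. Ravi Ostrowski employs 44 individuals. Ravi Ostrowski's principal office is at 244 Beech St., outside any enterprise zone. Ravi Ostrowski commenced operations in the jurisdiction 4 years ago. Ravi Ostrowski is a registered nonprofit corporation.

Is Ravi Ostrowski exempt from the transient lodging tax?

Yes — exempt.

(A) state-registered — met.
(B) ≥75% agricultural — fails.
So (i) is satisfied (T OR F).
(ii) no delinquency — holds.
So (a) is satisfied (T AND T).
(b) receipts ≤ $300,000 — fails.
So (1) is satisfied (T OR F).
(a) in enterprise zone — fails.
(i) has storefront — satisfied.
(ii) nonprofit — holds.
(b): T AND T → true.
(c) ≤ 18 employees — not met.
(2) = F OR T OR F = true.
Overall = T AND T = true.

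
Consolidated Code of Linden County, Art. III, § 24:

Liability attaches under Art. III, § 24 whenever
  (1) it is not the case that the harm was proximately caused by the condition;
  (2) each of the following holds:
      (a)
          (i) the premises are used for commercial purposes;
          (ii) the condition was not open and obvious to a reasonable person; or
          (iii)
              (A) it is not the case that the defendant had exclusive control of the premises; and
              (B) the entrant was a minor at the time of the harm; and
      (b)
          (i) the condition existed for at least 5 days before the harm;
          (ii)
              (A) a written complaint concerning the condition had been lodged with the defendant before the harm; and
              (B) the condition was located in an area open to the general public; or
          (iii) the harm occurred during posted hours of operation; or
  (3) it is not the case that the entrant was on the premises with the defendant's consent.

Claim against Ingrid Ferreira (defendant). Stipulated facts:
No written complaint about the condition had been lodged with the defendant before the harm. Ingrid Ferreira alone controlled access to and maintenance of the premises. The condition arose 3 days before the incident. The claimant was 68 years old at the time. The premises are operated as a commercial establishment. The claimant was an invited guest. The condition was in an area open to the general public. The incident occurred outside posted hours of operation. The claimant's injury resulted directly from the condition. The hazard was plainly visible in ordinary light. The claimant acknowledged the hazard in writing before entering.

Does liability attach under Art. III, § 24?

No — not liable.

(1) not (proximate cause) — not satisfied.
(i) commercial use — satisfied.
(ii) not open/obvious — not met.
(A) not (exclusive control) — fails.
(B) entrant a minor — not met.
(iii) = F AND F = false.
(a): T OR F OR F → true.
(i) condition ≥5 days old — not met.
(A) complaint lodged — not met.
(B) public area — satisfied.
So (ii) is not satisfied (F AND T).
(iii) during posted hours — not satisfied.
(b) = F OR F OR F = false.
(2): T AND F → false.
(3) not (consent to enter) — fails.
Overall = F OR F OR F = false.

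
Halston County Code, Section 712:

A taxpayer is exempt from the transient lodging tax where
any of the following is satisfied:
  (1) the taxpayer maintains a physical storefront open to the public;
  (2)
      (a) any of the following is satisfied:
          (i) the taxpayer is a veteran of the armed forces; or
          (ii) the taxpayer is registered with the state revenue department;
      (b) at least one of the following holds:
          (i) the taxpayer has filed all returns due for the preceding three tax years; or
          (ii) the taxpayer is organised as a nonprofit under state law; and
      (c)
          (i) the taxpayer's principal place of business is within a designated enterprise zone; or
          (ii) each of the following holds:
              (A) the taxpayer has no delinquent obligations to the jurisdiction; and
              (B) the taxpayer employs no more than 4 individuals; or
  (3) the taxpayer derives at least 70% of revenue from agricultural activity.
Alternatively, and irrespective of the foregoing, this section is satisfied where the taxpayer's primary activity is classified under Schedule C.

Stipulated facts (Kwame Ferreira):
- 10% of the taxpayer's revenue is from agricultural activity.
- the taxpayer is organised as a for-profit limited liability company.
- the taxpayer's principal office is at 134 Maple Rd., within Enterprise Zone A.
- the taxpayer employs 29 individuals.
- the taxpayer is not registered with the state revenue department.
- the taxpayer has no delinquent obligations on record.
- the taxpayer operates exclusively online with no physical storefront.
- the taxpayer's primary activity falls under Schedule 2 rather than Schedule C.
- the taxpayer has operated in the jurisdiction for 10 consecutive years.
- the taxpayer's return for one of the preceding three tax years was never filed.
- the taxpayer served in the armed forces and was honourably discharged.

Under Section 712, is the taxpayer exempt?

No — not exempt.

(1) has storefront — not met.
(i) veteran — met.
(ii) state-registered — fails.
So (a) is satisfied (T OR F).
(i) returns current — not met.
(ii) nonprofit — fails.
(b) = F OR F = false.
(i) in enterprise zone — met.
(A) no delinquency — met.
(B) ≤ 4 employees — fails.
(ii): T AND F → false.
(c) = T OR F = true.
(2) = T AND F AND T = false.
(3) ≥70% agricultural — not met.
Overall = F OR F OR F = false.
Exception (Schedule C activity) — not satisfied.
Result: main false OR exception false → false.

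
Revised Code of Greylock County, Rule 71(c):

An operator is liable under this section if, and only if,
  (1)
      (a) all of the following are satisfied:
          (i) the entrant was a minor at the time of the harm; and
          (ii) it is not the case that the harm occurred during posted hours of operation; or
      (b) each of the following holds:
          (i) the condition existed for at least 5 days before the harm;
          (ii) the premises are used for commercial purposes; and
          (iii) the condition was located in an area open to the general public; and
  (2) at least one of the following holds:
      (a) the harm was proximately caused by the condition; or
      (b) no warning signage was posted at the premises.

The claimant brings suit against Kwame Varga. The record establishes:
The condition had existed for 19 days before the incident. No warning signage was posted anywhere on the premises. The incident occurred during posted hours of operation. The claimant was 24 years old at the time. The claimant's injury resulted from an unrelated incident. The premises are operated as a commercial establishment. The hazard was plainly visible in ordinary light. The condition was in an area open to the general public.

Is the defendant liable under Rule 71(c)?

(i) entrant a minor — not met.
(ii) not (during posted hours) — fails.
(a): F AND F → false.
(i) condition ≥5 days old — met.
(ii) commercial use — holds.
(iii) public area — satisfied.
(b): T AND T AND T → true.
So (1) is satisfied (F OR T).
(a) proximate cause — fails.
(b) no signage posted — satisfied.
(2): F OR T → true.
Overall: T AND T → true.

Yes — liable.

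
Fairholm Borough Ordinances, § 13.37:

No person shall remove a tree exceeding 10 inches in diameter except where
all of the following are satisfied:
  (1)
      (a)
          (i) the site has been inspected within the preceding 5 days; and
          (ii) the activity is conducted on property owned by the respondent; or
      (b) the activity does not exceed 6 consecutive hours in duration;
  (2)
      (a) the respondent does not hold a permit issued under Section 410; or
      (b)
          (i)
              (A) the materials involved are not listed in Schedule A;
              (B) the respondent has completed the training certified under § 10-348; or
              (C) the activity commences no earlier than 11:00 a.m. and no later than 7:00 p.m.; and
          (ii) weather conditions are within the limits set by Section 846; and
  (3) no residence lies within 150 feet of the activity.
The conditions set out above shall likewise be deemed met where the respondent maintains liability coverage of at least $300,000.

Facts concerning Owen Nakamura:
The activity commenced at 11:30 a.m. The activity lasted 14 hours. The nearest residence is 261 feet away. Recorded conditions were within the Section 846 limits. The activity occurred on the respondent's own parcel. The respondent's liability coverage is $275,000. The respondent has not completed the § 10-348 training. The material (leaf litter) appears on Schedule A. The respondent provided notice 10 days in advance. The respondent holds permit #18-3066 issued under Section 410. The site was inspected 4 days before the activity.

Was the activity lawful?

Yes — lawful.

(i) site inspected — holds.
(ii) own property — satisfied.
(a): T AND T → true.
(b) ≤ 6 hrs duration — not met.
(1): T OR F → true.
(a) not (holds permit) — fails.
(A) not (Schedule A material) — fails.
(B) training certified — not met.
(C) start within hours — met.
(i) = F OR F OR T = true.
(ii) weather ok — satisfied.
(b): T AND T → true.
So (2) is satisfied (F OR T).
(3) no residence in 150 ft — met.
So Overall is satisfied (T AND T AND T).
Exception (coverage ≥ $300,000) — not satisfied.
Result: main true OR exception false → true.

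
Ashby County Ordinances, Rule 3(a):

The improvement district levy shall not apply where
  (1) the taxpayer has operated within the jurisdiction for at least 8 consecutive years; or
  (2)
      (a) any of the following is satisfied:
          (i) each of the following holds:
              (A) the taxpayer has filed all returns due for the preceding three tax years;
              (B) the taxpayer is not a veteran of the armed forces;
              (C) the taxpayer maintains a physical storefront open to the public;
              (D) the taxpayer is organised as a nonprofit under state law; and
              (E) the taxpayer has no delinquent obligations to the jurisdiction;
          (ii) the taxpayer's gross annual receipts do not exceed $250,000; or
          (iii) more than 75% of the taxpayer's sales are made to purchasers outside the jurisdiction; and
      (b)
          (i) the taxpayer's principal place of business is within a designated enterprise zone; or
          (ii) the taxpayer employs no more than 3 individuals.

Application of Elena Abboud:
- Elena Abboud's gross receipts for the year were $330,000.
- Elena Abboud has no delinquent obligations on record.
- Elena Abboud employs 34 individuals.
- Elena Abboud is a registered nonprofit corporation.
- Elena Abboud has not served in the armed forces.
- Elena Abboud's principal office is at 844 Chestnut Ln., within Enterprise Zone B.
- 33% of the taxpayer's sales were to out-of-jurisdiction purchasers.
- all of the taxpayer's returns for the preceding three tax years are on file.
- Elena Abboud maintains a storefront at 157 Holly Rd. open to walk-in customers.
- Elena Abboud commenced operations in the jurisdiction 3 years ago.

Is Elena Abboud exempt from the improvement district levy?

(1) ≥ 8 yrs in jurisdiction — not met.
(A) returns current — satisfied.
(B) not (veteran) — holds.
(C) has storefront — satisfied.
(D) nonprofit — holds.
(E) no delinquency — holds.
(i): T AND T AND T AND T AND T → true.
(ii) receipts ≤ $250,000 — not satisfied.
(iii) >75% out-of-jur. sales — not satisfied.
So (a) is satisfied (T OR F OR F).
(i) in enterprise zone — met.
(ii) ≤ 3 employees — not satisfied.
(b): T OR F → true.
(2): T AND T → true.
Overall = F OR T = true.

Yes — exempt.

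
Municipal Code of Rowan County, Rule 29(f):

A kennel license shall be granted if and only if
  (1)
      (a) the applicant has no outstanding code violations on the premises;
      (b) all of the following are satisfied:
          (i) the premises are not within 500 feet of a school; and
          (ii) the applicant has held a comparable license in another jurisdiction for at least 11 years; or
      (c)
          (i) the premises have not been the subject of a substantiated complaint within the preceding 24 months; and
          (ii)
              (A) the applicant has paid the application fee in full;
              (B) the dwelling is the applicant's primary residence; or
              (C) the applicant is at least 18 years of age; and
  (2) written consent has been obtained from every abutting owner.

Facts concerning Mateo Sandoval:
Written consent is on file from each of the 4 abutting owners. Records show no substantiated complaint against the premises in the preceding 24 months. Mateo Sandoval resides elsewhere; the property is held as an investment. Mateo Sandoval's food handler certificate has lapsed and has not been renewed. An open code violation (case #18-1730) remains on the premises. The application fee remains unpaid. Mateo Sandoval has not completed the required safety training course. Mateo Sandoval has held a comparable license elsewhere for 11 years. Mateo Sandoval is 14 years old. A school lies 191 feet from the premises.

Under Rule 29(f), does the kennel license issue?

(a) no code violations — not satisfied.
(i) ≥500 ft from school — not met.
(ii) prior license ≥ 11 yr — satisfied.
(b) = F AND T = false.
(i) no complaint in 24 mo. — satisfied.
(A) fee paid — not met.
(B) primary residence — fails.
(C) age ≥ 18 — fails.
So (ii) is not satisfied (F OR F OR F).
(c) = T AND F = false.
(1): F OR F OR F → false.
(2) all abutters consent — met.
Overall: F AND T → false.

No — denied.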